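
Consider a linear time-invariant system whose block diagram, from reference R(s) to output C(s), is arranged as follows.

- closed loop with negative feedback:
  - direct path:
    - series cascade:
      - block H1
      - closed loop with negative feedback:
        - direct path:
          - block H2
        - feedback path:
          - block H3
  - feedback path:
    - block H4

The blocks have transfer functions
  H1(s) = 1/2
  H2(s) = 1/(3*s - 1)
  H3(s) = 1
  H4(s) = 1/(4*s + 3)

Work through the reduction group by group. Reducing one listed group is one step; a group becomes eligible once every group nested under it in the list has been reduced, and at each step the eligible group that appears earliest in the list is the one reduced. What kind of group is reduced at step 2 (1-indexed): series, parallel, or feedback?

Answer: series

Working:
Step 1 - collapse the loop (H2 forward, H3 return)
Step 2 - series reduction of H1, [H2/(1+H2*H3)]
Step 3 - close the feedback loop around (H1*[H2/(1+H2*H3)]), H4
Step 2 collapses a series group.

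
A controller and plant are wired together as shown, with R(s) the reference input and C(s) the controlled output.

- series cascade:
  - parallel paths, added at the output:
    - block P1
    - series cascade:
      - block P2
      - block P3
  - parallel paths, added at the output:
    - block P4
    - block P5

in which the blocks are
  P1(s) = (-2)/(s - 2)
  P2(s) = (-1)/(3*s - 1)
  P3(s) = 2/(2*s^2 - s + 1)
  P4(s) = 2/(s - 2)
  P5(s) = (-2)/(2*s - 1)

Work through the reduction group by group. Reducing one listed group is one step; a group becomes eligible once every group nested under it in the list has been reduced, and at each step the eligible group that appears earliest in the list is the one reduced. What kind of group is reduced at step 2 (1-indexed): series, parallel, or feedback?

Step 1: multiply P2, P3 (series)
Step 2: parallel reduction of P1, (P2*P3)
Step 3: sum the parallel branches P4, P5
Step 4: multiply (P1+(P2*P3)), (P4+P5) (series)
Step 2 collapses a parallel group.

Hence the answer: parallel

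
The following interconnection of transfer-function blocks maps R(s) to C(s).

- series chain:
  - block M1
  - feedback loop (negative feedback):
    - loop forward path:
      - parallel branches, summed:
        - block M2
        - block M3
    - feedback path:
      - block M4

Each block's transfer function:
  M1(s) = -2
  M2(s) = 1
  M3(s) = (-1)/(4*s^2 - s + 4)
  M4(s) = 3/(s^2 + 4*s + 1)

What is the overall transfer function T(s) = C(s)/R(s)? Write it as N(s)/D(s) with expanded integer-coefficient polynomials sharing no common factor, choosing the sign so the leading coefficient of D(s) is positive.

[1] reduce the parallel group M2, M3 = (4*s^2 - s + 3)/(4*s^2 - s + 4)
[2] close the feedback loop around (M2+M3), M4 = (4*s^4 + 15*s^3 + 3*s^2 + 11*s + 3)/(4*s^4 + 15*s^3 + 16*s^2 + 12*s + 13)
[3] multiply M1, [(M2+M3)/(1+(M2+M3)*M4)] (series), giving the overall T(s)

Hence the answer: (-8*s^4 - 30*s^3 - 6*s^2 - 22*s - 6)/(4*s^4 + 15*s^3 + 16*s^2 + 12*s + 13)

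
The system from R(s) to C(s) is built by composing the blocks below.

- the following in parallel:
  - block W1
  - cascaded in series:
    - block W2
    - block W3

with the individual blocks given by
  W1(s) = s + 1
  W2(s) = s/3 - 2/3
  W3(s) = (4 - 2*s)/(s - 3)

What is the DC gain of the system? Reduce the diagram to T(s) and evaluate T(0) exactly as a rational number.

The answer is 17/9.

Reasoning:
Step 1: series reduction of W2, W3: (-2*s^2 + 8*s - 8)/(3*s - 9)
Step 2: reduce the parallel group W1, (W2*W3): (s^2 + 2*s - 17)/(3*s - 9)
That last expression is T(s); at s = 0 only the constant terms survive, so T(0) = -17/(-9) = 17/9.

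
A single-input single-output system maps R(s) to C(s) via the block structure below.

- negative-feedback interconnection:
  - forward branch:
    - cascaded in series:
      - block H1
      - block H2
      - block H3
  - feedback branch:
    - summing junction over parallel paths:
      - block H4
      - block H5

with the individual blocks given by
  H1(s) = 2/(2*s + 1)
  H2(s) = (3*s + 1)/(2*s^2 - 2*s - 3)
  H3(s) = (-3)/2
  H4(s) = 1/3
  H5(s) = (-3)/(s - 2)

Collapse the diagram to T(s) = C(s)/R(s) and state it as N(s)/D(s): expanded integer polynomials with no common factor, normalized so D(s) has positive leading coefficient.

1. combine H1, H2, H3 in series: (-9*s - 3)/(4*s^3 - 2*s^2 - 8*s - 3)
2. reduce the parallel group H4, H5: (s - 11)/(3*s - 6)
3. close the feedback loop around (H1*H2*H3), (H4+H5), which is the overall transfer function T(s) = C(s)/R(s) in lowest terms

Therefore the answer is (-9*s^2 + 15*s + 6)/(4*s^4 - 10*s^3 - 7*s^2 + 45*s + 17).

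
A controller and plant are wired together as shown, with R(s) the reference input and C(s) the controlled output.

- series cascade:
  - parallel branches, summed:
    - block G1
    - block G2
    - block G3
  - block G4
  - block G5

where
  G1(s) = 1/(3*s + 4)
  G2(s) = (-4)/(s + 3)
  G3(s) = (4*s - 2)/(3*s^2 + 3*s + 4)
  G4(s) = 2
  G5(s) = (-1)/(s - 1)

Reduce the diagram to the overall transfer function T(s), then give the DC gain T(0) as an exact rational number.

Reducing step by step:

(1) reduce the parallel group G1, G2, G3 gives (-21*s^3 - 26*s^2 - 61*s - 76)/(9*s^4 + 48*s^3 + 87*s^2 + 88*s + 48)
(2) cascade (G1+G2+G3), G4, G5 gives (42*s^3 + 52*s^2 + 122*s + 152)/(9*s^5 + 39*s^4 + 39*s^3 + s^2 - 40*s - 48)
Step 2 gives the overall T(s). Then T(0) = 152/(-48) = -19/6.

Answer: -19/6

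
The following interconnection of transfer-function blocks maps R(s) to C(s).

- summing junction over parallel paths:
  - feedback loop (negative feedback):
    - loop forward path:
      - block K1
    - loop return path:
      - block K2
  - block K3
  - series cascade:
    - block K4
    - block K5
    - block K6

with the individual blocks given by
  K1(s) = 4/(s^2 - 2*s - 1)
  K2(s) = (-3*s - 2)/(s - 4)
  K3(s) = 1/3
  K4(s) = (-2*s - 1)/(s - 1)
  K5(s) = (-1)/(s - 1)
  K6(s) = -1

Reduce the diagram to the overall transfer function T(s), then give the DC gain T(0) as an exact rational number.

First reduce the diagram to T(s).

Step 1. feedback reduction of K1, K2 -> (4*s - 16)/(s^3 - 6*s^2 - 5*s - 4)
Step 2. reduce the series chain K4, K5, K6 -> (-2*s - 1)/(s^2 - 2*s + 1)
Step 3. add [K1/(1+K1*K2)], K3, (K4*K5*K6) (parallel) -> (s^5 - 14*s^4 + 53*s^3 - 24*s^2 + 150*s - 40)/(3*s^5 - 24*s^4 + 24*s^3 + 9*s - 12)
That last expression is T(s); at s = 0 only the constant terms survive, so T(0) = -40/(-12) = 10/3.

Answer: 10/3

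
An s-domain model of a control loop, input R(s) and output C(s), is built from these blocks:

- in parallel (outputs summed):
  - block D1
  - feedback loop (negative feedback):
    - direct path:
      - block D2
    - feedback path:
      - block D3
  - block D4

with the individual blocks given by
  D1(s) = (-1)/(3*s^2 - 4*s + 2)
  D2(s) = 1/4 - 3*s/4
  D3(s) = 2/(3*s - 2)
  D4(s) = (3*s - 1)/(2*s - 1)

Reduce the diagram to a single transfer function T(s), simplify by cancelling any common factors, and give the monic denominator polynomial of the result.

Reducing step by step:

1. collapse the loop (D2 forward, D3 return) gives (-9*s^2 + 9*s - 2)/(6*s - 6)
2. parallel reduction of D1, [D2/(1+D2*D3)], D4 gives (-54*s^5 + 207*s^4 - 327*s^3 + 250*s^2 - 88*s + 10)/(36*s^4 - 102*s^3 + 114*s^2 - 60*s + 12)
No further cancellation is possible in the step-2 result, so that is T(s). Its denominator becomes monic after dividing by the leading coefficient 36.

Answer: s^4 - 17*s^3/6 + 19*s^2/6 - 5*s/3 + 1/3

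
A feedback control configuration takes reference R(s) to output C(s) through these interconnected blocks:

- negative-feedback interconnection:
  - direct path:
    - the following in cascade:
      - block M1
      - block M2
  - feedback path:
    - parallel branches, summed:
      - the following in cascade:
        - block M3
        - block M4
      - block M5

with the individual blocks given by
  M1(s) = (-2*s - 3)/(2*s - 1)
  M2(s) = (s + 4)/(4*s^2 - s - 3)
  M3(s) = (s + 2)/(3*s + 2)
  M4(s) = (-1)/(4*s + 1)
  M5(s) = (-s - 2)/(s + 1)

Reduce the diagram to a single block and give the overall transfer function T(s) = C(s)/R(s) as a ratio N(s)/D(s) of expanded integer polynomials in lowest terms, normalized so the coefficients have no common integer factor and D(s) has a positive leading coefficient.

Reducing step by step:

(1) reduce the series chain M1, M2 = (-2*s^2 - 11*s - 12)/(8*s^3 - 6*s^2 - 5*s + 3)
(2) series reduction of M3, M4 = (-s - 2)/(12*s^2 + 11*s + 2)
(3) parallel reduction of (M3*M4), M5 = (-12*s^3 - 36*s^2 - 27*s - 6)/(12*s^3 + 23*s^2 + 13*s + 2)
(4) collapse the loop ((M1*M2) forward, ((M3*M4)+M5) return), which is the overall transfer function T(s) = C(s)/R(s) in lowest terms

Answer: (-24*s^5 - 178*s^4 - 423*s^3 - 423*s^2 - 178*s - 24)/(96*s^6 + 136*s^5 + 110*s^4 + 453*s^3 + 733*s^2 + 419*s + 78)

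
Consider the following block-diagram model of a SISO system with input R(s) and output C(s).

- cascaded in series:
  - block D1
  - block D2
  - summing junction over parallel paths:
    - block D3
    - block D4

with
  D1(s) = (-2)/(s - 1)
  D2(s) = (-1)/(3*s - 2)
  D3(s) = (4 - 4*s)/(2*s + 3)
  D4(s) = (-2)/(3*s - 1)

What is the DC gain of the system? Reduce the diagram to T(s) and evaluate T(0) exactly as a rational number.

Reducing step by step:

Step 1 - reduce the parallel group D3, D4, giving (-12*s^2 + 12*s - 10)/(6*s^2 + 7*s - 3)
Step 2 - cascade D1, D2, (D3+D4), giving (-24*s^2 + 24*s - 20)/(18*s^4 - 9*s^3 - 32*s^2 + 29*s - 6)
Evaluating the step-2 result (the overall T(s)) at s = 0 gives T(0) = -20/(-6) = 10/3.

Answer: 10/3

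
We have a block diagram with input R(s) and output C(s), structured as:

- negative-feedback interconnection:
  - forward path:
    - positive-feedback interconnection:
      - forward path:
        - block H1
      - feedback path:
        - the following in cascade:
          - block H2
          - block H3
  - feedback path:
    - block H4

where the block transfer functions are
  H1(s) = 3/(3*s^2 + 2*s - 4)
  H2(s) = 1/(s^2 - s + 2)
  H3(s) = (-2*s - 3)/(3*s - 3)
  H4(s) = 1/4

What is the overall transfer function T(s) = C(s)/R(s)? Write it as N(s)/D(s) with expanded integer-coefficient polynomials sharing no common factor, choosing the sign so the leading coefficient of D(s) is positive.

[1] multiply H2, H3 (series) gives (-2*s - 3)/(3*s^3 - 6*s^2 + 9*s - 6)
[2] collapse the loop (H1 forward, (H2*H3) return) gives (3*s^3 - 6*s^2 + 9*s - 6)/(3*s^5 - 4*s^4 + s^3 + 8*s^2 - 14*s + 11)
[3] collapse the loop ([H1/(1-H1*(H2*H3))] forward, H4 return), giving the overall T(s)

Answer: (12*s^3 - 24*s^2 + 36*s - 24)/(12*s^5 - 16*s^4 + 7*s^3 + 26*s^2 - 47*s + 38)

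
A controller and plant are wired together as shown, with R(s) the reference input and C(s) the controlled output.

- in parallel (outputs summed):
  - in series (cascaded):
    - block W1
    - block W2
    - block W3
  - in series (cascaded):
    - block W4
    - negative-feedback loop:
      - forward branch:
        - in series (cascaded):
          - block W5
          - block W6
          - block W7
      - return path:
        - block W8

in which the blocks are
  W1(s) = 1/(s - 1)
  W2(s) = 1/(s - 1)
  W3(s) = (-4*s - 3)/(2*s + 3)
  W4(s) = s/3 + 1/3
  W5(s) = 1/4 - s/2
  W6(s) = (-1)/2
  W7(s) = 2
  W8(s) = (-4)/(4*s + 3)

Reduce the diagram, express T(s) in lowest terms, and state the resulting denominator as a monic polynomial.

(1) multiply W1, W2, W3 (series), giving (-4*s - 3)/(2*s^3 - s^2 - 4*s + 3)
(2) cascade W5, W6, W7, giving s/2 - 1/4
(3) feedback reduction of (W5*W6*W7), W8, giving (8*s^2 + 2*s - 3)/(8*s + 16)
(4) reduce the series chain W4, [(W5*W6*W7)/(1+(W5*W6*W7)*W8)], giving (8*s^3 + 10*s^2 - s - 3)/(24*s + 48)
(5) sum the parallel branches (W1*W2*W3), (W4*[(W5*W6*W7)/(1+(W5*W6*W7)*W8)]), giving (16*s^6 + 12*s^5 - 44*s^4 - 21*s^3 - 59*s^2 - 255*s - 153)/(48*s^4 + 72*s^3 - 144*s^2 - 120*s + 144)
That last expression is T(s), already simplified. Scaling its denominator by 1/48 (the reciprocal of the leading coefficient) yields the monic denominator.

Final answer: s^4 + 3*s^3/2 - 3*s^2 - 5*s/2 + 3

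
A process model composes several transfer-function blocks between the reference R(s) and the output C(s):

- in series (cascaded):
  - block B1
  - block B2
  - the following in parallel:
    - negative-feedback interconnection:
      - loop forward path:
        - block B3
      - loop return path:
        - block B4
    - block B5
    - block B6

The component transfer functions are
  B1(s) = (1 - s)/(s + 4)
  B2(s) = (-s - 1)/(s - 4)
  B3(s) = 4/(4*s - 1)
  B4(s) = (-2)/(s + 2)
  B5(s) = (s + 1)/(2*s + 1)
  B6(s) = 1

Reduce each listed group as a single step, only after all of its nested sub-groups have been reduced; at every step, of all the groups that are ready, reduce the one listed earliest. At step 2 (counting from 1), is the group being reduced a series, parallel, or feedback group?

1. close the feedback loop around B3, B4
2. sum the parallel branches [B3/(1+B3*B4)], B5, B6
3. combine B1, B2, ([B3/(1+B3*B4)]+B5+B6) in series
So the answer for step 2 is parallel.

Final answer: parallel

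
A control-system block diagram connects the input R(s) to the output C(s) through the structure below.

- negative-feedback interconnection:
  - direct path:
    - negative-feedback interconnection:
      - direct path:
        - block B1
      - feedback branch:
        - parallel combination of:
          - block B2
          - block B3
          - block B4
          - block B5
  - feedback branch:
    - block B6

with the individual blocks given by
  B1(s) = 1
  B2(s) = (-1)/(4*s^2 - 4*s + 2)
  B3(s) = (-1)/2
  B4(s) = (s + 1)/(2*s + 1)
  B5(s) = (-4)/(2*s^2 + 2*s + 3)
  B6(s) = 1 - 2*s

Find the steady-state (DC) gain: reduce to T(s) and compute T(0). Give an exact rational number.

Step 1 - sum the parallel branches B2, B3, B4, B5, giving (2*s^4 - 18*s^3 + 7*s^2 - 6*s - 4)/(8*s^5 + 4*s^4 + 8*s^3 - 4*s^2 + 2*s + 3)
Step 2 - feedback reduction of B1, (B2+B3+B4+B5), giving (8*s^5 + 4*s^4 + 8*s^3 - 4*s^2 + 2*s + 3)/(8*s^5 + 6*s^4 - 10*s^3 + 3*s^2 - 4*s - 1)
Step 3 - apply the feedback formula to [B1/(1+B1*(B2+B3+B4+B5))], B6, giving (-8*s^5 - 4*s^4 - 8*s^3 + 4*s^2 - 2*s - 3)/(16*s^6 - 8*s^5 + 6*s^4 - 6*s^3 + 5*s^2 + 8*s - 2)
That last expression is T(s); at s = 0 only the constant terms survive, so T(0) = -3/(-2) = 3/2.

Hence the answer: 3/2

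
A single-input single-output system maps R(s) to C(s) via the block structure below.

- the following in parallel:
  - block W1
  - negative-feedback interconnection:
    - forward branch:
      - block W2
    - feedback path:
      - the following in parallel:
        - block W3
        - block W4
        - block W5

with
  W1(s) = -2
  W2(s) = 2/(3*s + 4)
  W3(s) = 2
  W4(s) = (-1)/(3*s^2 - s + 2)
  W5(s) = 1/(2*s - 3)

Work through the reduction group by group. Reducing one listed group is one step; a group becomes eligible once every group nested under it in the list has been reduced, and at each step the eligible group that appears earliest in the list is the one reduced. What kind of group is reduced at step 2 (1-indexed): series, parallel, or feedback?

[1] reduce the parallel group W3, W4, W5
[2] apply the feedback formula to W2, (W3+W4+W5)
[3] parallel reduction of W1, [W2/(1+W2*(W3+W4+W5))]
The group at step 2 is a feedback group.

Final answer: feedback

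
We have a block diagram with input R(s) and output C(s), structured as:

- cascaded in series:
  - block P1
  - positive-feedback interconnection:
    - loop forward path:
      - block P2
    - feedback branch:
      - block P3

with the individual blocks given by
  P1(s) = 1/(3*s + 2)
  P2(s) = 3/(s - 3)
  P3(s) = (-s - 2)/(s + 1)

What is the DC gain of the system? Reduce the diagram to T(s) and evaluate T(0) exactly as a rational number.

[1] close the feedback loop around P2, P3 = (3*s + 3)/(s^2 + s + 3)
[2] cascade P1, [P2/(1-P2*P3)] = (3*s + 3)/(3*s^3 + 5*s^2 + 11*s + 6)
Evaluating the step-2 result (the overall T(s)) at s = 0 gives T(0) = 3/6 = 1/2.

Final answer: 1/2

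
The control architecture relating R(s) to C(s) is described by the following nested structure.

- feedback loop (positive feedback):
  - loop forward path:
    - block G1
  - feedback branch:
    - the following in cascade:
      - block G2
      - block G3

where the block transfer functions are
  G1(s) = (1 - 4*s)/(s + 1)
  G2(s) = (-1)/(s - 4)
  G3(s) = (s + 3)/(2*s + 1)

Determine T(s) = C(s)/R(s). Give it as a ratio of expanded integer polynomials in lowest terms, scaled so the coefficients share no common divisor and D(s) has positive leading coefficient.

[1] cascade G2, G3, giving (-s - 3)/(2*s^2 - 7*s - 4)
[2] close the feedback loop around G1, (G2*G3); the result is T(s) itself (integer coefficients, no common factor, positive leading denominator coefficient)

Therefore the answer is (-8*s^3 + 30*s^2 + 9*s - 4)/(2*s^3 - 9*s^2 - 22*s - 1).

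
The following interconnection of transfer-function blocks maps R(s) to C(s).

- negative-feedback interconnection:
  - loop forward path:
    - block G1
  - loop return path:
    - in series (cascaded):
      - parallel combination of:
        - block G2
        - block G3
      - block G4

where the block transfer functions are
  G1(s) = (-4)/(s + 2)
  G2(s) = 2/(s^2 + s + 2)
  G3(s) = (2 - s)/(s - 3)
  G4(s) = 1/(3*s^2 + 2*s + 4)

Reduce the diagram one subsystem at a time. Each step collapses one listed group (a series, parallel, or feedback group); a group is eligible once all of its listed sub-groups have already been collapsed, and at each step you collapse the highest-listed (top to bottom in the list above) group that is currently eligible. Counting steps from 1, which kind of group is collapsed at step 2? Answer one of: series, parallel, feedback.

(1) parallel reduction of G2, G3
(2) reduce the series chain (G2+G3), G4
(3) reduce the feedback loop with forward G1 and return ((G2+G3)*G4)
At step 2 the group reduced is series.

Therefore the answer is series.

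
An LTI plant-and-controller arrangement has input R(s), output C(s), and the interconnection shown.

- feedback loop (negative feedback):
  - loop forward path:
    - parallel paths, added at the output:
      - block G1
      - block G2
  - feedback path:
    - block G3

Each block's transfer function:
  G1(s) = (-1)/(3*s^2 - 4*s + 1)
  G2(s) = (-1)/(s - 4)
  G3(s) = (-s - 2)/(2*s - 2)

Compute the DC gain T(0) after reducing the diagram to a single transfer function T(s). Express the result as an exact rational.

Reducing step by step:

(1) sum the parallel branches G1, G2: (-3*s^2 + 3*s + 3)/(3*s^3 - 16*s^2 + 17*s - 4)
(2) apply the feedback formula to (G1+G2), G3: (-6*s^3 + 12*s^2 - 6)/(6*s^4 - 35*s^3 + 69*s^2 - 51*s + 2)
DC gain: substitute s = 0 into T(s) from step 2: T(0) = -6/2 = -3.

Answer: -3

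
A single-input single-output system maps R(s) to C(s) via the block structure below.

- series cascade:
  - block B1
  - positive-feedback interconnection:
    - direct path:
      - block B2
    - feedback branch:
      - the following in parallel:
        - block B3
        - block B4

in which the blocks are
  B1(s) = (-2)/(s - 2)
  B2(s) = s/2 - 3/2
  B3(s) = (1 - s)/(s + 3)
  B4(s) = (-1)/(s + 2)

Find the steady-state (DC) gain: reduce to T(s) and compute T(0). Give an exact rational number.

(1) sum the parallel branches B3, B4 = (-s^2 - 2*s - 1)/(s^2 + 5*s + 6)
(2) collapse the loop (B2 forward, (B3+B4) return) = (s^3 + 2*s^2 - 9*s - 18)/(s^3 + s^2 + 5*s + 9)
(3) series reduction of B1, [B2/(1-B2*(B3+B4))] = (-2*s^3 - 4*s^2 + 18*s + 36)/(s^4 - s^3 + 3*s^2 - s - 18)
That last expression is T(s); at s = 0 only the constant terms survive, so T(0) = 36/(-18) = -2.

Hence the answer: -2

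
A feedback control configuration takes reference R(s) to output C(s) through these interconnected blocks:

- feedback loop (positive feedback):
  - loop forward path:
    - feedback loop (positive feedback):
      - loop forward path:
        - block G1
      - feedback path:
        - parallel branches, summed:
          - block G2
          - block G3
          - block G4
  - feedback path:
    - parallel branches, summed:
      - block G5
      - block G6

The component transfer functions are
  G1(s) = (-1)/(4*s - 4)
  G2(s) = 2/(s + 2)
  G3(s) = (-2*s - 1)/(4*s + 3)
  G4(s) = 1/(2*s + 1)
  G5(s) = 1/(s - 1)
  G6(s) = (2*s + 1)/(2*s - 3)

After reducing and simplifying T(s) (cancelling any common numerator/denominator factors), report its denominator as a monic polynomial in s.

Step 1. add G2, G3, G4 (parallel), giving (-4*s^3 + 8*s^2 + 22*s + 10)/(8*s^3 + 26*s^2 + 23*s + 6)
Step 2. reduce the feedback loop with forward G1 and return (G2+G3+G4), giving (-8*s^3 - 26*s^2 - 23*s - 6)/(32*s^4 + 68*s^3 - 4*s^2 - 46*s - 14)
Step 3. parallel reduction of G5, G6, giving (2*s^2 + s - 4)/(2*s^2 - 5*s + 3)
Step 4. close the feedback loop around [G1/(1-G1*(G2+G3+G4))], (G5+G6), giving (-16*s^5 - 12*s^4 + 60*s^3 + 25*s^2 - 39*s - 18)/(64*s^6 - 8*s^5 - 192*s^4 + 172*s^3 + 121*s^2 - 154*s - 66)
That last expression is T(s), already simplified. Scaling its denominator by 1/64 (the reciprocal of the leading coefficient) yields the monic denominator.

Answer: s^6 - s^5/8 - 3*s^4 + 43*s^3/16 + 121*s^2/64 - 77*s/32 - 33/32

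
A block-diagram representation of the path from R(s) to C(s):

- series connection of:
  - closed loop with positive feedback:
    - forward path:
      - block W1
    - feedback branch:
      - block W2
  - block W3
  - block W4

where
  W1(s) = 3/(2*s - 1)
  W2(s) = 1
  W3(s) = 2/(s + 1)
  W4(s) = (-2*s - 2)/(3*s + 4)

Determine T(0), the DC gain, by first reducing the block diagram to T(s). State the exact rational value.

Step 1: reduce the feedback loop with forward W1 and return W2, giving 3/(2*s - 4)
Step 2: combine [W1/(1-W1*W2)], W3, W4 in series, giving (-6)/(3*s^2 - 2*s - 8)
Step 2 gives the overall T(s). Then T(0) = -6/(-8) = 3/4.

Hence the answer: 3/4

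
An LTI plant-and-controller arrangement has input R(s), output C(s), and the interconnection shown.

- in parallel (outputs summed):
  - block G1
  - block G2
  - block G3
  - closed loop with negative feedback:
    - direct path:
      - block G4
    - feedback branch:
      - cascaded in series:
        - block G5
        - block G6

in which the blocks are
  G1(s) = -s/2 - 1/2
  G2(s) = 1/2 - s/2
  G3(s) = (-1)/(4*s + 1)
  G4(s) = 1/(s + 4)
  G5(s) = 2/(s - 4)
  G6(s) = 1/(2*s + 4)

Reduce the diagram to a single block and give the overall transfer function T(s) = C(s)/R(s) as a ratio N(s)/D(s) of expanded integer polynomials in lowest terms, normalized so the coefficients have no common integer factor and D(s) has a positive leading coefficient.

Answer: (-4*s^5 - 9*s^4 + 65*s^3 + 131*s^2 + 13*s + 23)/(4*s^4 + 9*s^3 - 62*s^2 - 140*s - 31)

Working:
[1] combine G5, G6 in series; result 1/(s^2 - 2*s - 8)
[2] close the feedback loop around G4, (G5*G6); result (s^2 - 2*s - 8)/(s^3 + 2*s^2 - 16*s - 31)
[3] add G1, G2, G3, [G4/(1+G4*(G5*G6))] (parallel) - this is the overall T(s), already in the required normalized form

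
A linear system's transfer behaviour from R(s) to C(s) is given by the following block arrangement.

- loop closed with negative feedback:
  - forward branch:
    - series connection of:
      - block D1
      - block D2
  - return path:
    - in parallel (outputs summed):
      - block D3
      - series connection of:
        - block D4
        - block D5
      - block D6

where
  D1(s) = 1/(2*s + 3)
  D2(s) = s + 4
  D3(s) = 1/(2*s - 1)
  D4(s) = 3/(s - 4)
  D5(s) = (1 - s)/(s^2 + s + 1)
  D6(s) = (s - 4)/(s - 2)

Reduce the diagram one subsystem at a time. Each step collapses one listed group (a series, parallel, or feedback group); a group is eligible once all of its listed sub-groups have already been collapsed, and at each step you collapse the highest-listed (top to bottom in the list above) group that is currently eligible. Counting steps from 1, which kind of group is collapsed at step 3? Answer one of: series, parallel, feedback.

The answer is parallel.

Reasoning:
Step 1. reduce the series chain D1, D2
Step 2. cascade D4, D5
Step 3. add D3, (D4*D5), D6 (parallel)
Step 4. feedback reduction of (D1*D2), (D3+(D4*D5)+D6)
So the answer for step 3 is parallel.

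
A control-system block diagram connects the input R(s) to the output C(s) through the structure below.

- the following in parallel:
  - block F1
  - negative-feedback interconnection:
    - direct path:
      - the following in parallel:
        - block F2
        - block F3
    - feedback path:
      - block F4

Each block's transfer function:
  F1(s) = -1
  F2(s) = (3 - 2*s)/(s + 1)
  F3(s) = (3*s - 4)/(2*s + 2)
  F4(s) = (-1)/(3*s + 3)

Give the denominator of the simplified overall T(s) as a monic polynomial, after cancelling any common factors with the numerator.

(1) combine F2, F3 in parallel, giving (2 - s)/(2*s + 2)
(2) collapse the loop ((F2+F3) forward, F4 return), giving (-3*s^2 + 3*s + 6)/(6*s^2 + 13*s + 4)
(3) add F1, [(F2+F3)/(1+(F2+F3)*F4)] (parallel), giving (-9*s^2 - 10*s + 2)/(6*s^2 + 13*s + 4)
T(s) is the step-3 result (common factors already cancelled). Leading coefficient of the denominator: 6. Divide through by 6 for the monic polynomial.

Therefore the answer is s^2 + 13*s/6 + 2/3.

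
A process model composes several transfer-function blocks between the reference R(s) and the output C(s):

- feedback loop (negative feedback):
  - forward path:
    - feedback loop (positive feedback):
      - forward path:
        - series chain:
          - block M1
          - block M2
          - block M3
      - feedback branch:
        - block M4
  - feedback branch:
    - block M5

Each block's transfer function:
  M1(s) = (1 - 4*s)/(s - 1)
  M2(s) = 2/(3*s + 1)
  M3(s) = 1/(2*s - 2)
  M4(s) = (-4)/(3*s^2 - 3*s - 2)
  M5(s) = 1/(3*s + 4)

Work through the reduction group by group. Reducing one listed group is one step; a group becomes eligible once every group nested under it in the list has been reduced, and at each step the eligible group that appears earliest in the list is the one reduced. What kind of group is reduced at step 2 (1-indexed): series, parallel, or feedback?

Step 1. reduce the series chain M1, M2, M3
Step 2. close the feedback loop around (M1*M2*M3), M4
Step 3. close the feedback loop around [(M1*M2*M3)/(1-(M1*M2*M3)*M4)], M5
So the answer for step 2 is feedback.

Final answer: feedback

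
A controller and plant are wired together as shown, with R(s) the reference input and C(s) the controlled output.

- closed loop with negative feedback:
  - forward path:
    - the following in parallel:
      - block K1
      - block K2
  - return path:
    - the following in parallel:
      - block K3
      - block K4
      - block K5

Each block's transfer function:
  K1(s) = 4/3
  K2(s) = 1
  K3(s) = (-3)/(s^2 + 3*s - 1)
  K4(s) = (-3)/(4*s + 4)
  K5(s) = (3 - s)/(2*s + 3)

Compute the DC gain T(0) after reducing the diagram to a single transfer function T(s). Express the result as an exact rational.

Step 1: combine K1, K2 in parallel, giving 7/3
Step 2: reduce the parallel group K3, K4, K5, giving (-4*s^4 - 10*s^3 - 11*s^2 - 53*s - 39)/(8*s^4 + 44*s^3 + 64*s^2 + 16*s - 12)
Step 3: feedback reduction of (K1+K2), (K3+K4+K5), giving (-56*s^4 - 308*s^3 - 448*s^2 - 112*s + 84)/(4*s^4 - 62*s^3 - 115*s^2 + 323*s + 309)
That last expression is T(s); at s = 0 only the constant terms survive, so T(0) = 84/309 = 28/103.

Therefore the answer is 28/103.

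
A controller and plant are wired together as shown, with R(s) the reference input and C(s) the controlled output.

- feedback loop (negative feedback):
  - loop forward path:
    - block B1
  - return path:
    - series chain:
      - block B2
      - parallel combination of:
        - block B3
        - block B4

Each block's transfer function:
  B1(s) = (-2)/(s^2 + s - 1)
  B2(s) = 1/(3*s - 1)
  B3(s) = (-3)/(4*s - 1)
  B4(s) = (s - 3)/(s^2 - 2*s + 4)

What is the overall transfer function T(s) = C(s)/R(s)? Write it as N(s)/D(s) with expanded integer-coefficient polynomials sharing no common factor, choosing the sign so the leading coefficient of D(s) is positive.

Reducing step by step:

[1] add B3, B4 (parallel); result (s^2 - 7*s - 9)/(4*s^3 - 9*s^2 + 18*s - 4)
[2] combine B2, (B3+B4) in series; result (s^2 - 7*s - 9)/(12*s^4 - 31*s^3 + 63*s^2 - 30*s + 4)
[3] apply the feedback formula to B1, (B2*(B3+B4)), giving the overall T(s)

Answer: (-24*s^4 + 62*s^3 - 126*s^2 + 60*s - 8)/(12*s^6 - 19*s^5 + 20*s^4 + 64*s^3 - 91*s^2 + 48*s + 14)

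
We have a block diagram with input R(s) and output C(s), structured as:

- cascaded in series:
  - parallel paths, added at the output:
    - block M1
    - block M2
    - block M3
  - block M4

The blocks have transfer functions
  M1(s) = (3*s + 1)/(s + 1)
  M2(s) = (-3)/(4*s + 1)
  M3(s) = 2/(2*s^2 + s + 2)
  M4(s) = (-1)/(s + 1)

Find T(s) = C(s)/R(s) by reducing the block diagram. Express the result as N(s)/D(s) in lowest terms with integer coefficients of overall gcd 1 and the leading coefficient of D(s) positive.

[1] add M1, M2, M3 (parallel) -> (24*s^4 + 20*s^3 + 32*s^2 + 16*s - 2)/(8*s^4 + 14*s^3 + 15*s^2 + 11*s + 2)
[2] cascade (M1+M2+M3), M4 - this is the overall T(s), already in the required normalized form

Therefore the answer is (-24*s^4 - 20*s^3 - 32*s^2 - 16*s + 2)/(8*s^5 + 22*s^4 + 29*s^3 + 26*s^2 + 13*s + 2).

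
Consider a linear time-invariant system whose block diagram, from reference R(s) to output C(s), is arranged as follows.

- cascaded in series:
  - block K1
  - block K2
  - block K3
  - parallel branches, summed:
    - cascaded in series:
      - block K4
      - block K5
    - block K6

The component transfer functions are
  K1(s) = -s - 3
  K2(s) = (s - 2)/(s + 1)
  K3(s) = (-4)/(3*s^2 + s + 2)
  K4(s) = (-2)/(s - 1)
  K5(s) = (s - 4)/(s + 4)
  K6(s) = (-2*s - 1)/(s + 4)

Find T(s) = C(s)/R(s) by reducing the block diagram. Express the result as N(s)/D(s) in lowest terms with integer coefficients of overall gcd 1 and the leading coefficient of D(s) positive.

The answer is (-8*s^4 - 12*s^3 + 80*s^2 + 60*s - 216)/(3*s^5 + 13*s^4 + 3*s^3 - 5*s^2 - 6*s - 8).

Reasoning:
[1] reduce the series chain K4, K5 = (8 - 2*s)/(s^2 + 3*s - 4)
[2] add (K4*K5), K6 (parallel) = (-2*s^2 - s + 9)/(s^2 + 3*s - 4)
[3] reduce the series chain K1, K2, K3, ((K4*K5)+K6), which is the overall transfer function T(s) = C(s)/R(s) in lowest terms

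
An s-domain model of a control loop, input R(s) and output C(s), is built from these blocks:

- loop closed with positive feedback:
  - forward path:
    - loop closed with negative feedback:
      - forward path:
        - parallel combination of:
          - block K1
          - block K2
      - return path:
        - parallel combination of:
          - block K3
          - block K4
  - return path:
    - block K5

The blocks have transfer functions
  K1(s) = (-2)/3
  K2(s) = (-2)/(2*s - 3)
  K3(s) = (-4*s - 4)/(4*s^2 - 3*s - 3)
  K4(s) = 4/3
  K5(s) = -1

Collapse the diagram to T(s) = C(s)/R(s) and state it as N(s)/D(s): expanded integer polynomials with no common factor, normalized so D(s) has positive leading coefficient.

The answer is (48*s^3 - 36*s^2 - 36*s)/(40*s^3 + 30*s^2 - 159*s - 81).

Reasoning:
Step 1: add K1, K2 (parallel); result (-4*s)/(6*s - 9)
Step 2: sum the parallel branches K3, K4; result (16*s^2 - 24*s - 24)/(12*s^2 - 9*s - 9)
Step 3: reduce the feedback loop with forward (K1+K2) and return (K3+K4); result (-48*s^3 + 36*s^2 + 36*s)/(8*s^3 - 66*s^2 + 123*s + 81)
Step 4: close the feedback loop around [(K1+K2)/(1+(K1+K2)*(K3+K4))], K5 - this is the overall T(s), already in the required normalized form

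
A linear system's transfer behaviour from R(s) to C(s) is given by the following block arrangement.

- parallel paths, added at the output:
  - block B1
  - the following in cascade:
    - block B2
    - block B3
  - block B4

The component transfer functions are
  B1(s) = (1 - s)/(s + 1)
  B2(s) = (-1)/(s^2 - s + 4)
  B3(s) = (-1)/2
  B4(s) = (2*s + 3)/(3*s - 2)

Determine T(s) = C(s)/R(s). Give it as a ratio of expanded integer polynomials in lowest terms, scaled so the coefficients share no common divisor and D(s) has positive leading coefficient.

(1) cascade B2, B3 gives 1/(2*s^2 - 2*s + 8)
(2) add B1, (B2*B3), B4 (parallel), which is the overall transfer function T(s) = C(s)/R(s) in lowest terms

Hence the answer: (-2*s^4 + 22*s^3 - 23*s^2 + 79*s + 6)/(6*s^4 - 4*s^3 + 18*s^2 + 12*s - 16)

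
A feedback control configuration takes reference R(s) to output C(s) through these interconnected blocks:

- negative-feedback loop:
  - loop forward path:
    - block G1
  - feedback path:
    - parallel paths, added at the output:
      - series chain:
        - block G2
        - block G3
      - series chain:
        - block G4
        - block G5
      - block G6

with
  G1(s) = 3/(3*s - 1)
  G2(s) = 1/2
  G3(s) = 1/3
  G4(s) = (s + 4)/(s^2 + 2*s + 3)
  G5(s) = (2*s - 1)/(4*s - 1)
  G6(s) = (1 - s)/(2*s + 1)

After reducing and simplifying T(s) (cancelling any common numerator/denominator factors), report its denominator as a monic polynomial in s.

Step 1: multiply G2, G3 (series), giving 1/6
Step 2: cascade G4, G5, giving (2*s^2 + 7*s - 4)/(4*s^3 + 7*s^2 + 10*s - 3)
Step 3: sum the parallel branches (G2*G3), (G4*G5), G6, giving (-16*s^4 + 24*s^3 + 105*s^2 + 76*s - 45)/(48*s^4 + 108*s^3 + 162*s^2 + 24*s - 18)
Step 4: reduce the feedback loop with forward G1 and return ((G2*G3)+(G4*G5)+G6), giving (48*s^4 + 108*s^3 + 162*s^2 + 24*s - 18)/(48*s^5 + 76*s^4 + 150*s^3 + 75*s^2 + 50*s - 39)
Step 4 gives the fully reduced T(s), with no common factor left to cancel. The denominator's leading coefficient is 48, so divide each of its coefficients by 48 to get the monic form.

Final answer: s^5 + 19*s^4/12 + 25*s^3/8 + 25*s^2/16 + 25*s/24 - 13/16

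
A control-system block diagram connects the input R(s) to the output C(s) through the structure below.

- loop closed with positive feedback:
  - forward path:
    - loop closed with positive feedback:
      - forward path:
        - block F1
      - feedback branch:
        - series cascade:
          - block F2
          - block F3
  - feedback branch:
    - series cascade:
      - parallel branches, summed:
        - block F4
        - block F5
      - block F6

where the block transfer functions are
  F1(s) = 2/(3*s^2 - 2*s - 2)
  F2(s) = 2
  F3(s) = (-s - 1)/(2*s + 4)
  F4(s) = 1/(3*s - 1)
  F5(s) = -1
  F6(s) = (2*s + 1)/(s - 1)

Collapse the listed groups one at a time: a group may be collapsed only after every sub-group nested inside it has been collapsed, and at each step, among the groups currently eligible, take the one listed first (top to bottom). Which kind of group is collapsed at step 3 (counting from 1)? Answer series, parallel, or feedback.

1. multiply F2, F3 (series)
2. close the feedback loop around F1, (F2*F3)
3. parallel reduction of F4, F5
4. series reduction of (F4+F5), F6
5. feedback reduction of [F1/(1-F1*(F2*F3))], ((F4+F5)*F6)
Step 3 collapses a parallel group.

Therefore the answer is parallel.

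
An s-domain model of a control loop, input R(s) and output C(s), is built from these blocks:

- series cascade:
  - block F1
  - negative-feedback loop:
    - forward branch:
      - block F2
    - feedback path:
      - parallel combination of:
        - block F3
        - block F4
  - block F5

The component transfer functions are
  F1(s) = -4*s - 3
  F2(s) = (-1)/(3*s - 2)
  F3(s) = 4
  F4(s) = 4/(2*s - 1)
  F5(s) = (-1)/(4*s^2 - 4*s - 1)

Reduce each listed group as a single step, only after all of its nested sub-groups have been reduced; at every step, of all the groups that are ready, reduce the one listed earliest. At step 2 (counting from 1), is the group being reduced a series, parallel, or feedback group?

1. reduce the parallel group F3, F4
2. feedback reduction of F2, (F3+F4)
3. cascade F1, [F2/(1+F2*(F3+F4))], F5
The group at step 2 is a feedback group.

Answer: feedback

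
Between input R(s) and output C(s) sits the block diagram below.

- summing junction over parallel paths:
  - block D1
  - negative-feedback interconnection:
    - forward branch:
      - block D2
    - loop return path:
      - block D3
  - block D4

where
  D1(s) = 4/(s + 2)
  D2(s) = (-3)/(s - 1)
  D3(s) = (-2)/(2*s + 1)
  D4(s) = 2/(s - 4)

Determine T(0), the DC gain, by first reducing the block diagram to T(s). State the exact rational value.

Answer: 9/10

Working:
(1) feedback reduction of D2, D3; result (-6*s - 3)/(2*s^2 - s + 5)
(2) reduce the parallel group D1, [D2/(1+D2*D3)], D4; result (6*s^3 - 21*s^2 + 96*s - 36)/(2*s^4 - 5*s^3 - 9*s^2 - 2*s - 40)
DC gain: substitute s = 0 into T(s) from step 2: T(0) = -36/(-40) = 9/10.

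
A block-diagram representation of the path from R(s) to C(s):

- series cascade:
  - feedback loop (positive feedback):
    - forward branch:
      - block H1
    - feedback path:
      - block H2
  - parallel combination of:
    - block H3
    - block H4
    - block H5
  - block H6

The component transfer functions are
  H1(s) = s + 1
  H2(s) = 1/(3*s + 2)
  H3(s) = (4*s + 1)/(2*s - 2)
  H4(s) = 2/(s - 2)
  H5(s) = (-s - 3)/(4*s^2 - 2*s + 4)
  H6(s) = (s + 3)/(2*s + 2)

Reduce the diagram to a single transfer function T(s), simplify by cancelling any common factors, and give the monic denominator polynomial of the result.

(1) collapse the loop (H1 forward, H2 return): (3*s^2 + 5*s + 2)/(2*s + 1)
(2) combine H3, H4, H5 in parallel: (8*s^4 - 11*s^3 - s^2 + 7*s - 18)/(4*s^4 - 14*s^3 + 18*s^2 - 16*s + 8)
(3) multiply [H1/(1-H1*H2)], (H3+H4+H5), H6 (series): (24*s^6 + 55*s^5 - 76*s^4 - 56*s^3 + 17*s^2 - 156*s - 108)/(16*s^5 - 48*s^4 + 44*s^3 - 28*s^2 + 16)
No further cancellation is possible in the step-3 result, so that is T(s). Its denominator becomes monic after dividing by the leading coefficient 16.

Hence the answer: s^5 - 3*s^4 + 11*s^3/4 - 7*s^2/4 + 1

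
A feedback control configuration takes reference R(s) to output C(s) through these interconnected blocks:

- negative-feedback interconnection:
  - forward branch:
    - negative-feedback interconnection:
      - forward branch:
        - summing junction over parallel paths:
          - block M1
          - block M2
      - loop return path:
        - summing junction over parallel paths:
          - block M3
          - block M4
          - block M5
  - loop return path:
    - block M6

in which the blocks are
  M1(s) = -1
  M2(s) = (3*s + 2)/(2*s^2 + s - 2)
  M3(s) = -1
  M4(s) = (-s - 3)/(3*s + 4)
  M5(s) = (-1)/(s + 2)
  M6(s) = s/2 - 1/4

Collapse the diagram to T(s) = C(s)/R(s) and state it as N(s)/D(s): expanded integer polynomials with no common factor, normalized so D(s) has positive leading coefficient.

Step 1: reduce the parallel group M1, M2: (-2*s^2 + 2*s + 4)/(2*s^2 + s - 2)
Step 2: add M3, M4, M5 (parallel): (-4*s^2 - 18*s - 18)/(3*s^2 + 10*s + 8)
Step 3: feedback reduction of (M1+M2), (M3+M4+M5): (-6*s^4 - 14*s^3 + 16*s^2 + 56*s + 32)/(14*s^4 + 51*s^3 + 4*s^2 - 120*s - 88)
Step 4: collapse the loop ([(M1+M2)/(1+(M1+M2)*(M3+M4+M5))] forward, M6 return) - this is the overall T(s), already in the required normalized form

Hence the answer: (12*s^4 + 28*s^3 - 32*s^2 - 112*s - 64)/(6*s^5 - 17*s^4 - 125*s^3 - 56*s^2 + 236*s + 192)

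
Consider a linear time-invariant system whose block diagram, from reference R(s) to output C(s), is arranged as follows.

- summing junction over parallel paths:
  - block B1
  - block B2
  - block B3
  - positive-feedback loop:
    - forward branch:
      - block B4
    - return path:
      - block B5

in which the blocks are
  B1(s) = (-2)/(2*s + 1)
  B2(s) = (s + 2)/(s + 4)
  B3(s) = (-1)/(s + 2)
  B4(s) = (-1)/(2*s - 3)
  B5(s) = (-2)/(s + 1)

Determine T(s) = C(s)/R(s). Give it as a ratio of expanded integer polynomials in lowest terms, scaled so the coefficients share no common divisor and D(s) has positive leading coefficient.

Answer: (4*s^5 + 6*s^4 - 48*s^3 - 83*s^2 + 31*s + 72)/(4*s^5 + 24*s^4 + 21*s^3 - 71*s^2 - 118*s - 40)

Working:
Step 1. close the feedback loop around B4, B5; result (-s - 1)/(2*s^2 - s - 5)
Step 2. sum the parallel branches B1, B2, B3, [B4/(1-B4*B5)]; the result is T(s) itself (integer coefficients, no common factor, positive leading denominator coefficient)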